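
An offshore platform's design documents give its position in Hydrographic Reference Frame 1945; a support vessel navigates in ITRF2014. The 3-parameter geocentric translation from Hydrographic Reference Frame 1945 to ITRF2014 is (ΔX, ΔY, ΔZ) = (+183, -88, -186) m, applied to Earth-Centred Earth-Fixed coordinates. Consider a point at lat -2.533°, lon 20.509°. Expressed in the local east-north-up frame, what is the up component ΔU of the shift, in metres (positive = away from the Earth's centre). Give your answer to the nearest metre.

ΔU = 149 m

At φ = -2.533°, λ = 20.509°: sin φ = -0.044195, cos φ = 0.999023, sin λ = 0.350355, cos λ = 0.936617.
ΔU = cos φ cos λ·ΔX + cos φ sin λ·ΔY + sin φ·ΔZ = (0.999023)(0.936617)(183) + (0.999023)(0.350355)(-88) + (-0.044195)(-186) = 148.65 m.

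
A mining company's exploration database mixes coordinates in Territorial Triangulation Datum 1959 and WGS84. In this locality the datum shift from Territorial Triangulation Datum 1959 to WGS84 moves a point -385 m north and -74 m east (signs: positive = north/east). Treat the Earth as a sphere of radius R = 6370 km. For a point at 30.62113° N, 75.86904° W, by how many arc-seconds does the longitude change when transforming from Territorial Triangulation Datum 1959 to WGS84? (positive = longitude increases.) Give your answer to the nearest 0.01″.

Δλ = -2.78″

At latitude 30.62113°, cos φ = 0.860554.
One radian of longitude at latitude φ spans R cos φ, so Δλ = ΔE / (R cos φ) = -74.0 / (6370000 × 0.860554) = -1.3499e-05 rad = -2.784″.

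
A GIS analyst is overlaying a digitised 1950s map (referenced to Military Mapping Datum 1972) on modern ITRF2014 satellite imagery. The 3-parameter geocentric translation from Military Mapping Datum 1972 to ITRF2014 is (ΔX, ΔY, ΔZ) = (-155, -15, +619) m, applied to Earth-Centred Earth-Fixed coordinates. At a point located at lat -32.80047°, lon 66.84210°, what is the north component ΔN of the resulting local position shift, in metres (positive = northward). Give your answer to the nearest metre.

At φ = -32.80047°, λ = 66.84210°: sin φ = -0.541715, cos φ = 0.840562, sin λ = 0.919425, cos λ = 0.393266.
ΔN = −sin φ cos λ·ΔX − sin φ sin λ·ΔY + cos φ·ΔZ = −(-0.541715)(0.393266)(-155) − (-0.541715)(0.919425)(-15) + (0.840562)(619) = 479.82 m.

ΔN = 480 m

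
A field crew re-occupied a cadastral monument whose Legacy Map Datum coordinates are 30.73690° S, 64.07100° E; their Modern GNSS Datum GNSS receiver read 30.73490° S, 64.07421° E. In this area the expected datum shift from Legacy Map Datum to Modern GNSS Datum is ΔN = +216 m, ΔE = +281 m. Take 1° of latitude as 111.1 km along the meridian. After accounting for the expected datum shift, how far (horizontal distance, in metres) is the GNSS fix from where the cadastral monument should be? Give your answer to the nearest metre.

Observed coordinate differences: Δφ = +0.00200°, Δλ = +0.00321°.
Converting to metres (1° lat = 111100 m, cos φ = 0.859523): observed ΔN = 222.2 m, observed ΔE = 306.5 m.
Subtracting the expected shift leaves a residual of 222.2 − (216) = 6.2 m north and 306.5 − (281) = 25.5 m east.
Residual distance = √(6.2² + 25.5²) = 26.3 m.

26 m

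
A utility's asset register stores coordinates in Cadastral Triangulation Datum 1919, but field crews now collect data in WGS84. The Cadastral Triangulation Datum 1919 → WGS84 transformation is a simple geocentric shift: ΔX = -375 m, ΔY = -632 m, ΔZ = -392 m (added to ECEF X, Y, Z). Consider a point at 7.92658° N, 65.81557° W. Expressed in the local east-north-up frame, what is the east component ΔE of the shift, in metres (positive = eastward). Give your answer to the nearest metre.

ΔE = -601 m

At φ = 7.92658°, λ = -65.81557°: sin φ = 0.137904, cos φ = 0.990446, sin λ = -0.912231, cos λ = 0.409675.
ΔE = −sin λ·ΔX + cos λ·ΔY = −(-0.912231)·(-375) + (0.409675)·(-632) = -601.00 m.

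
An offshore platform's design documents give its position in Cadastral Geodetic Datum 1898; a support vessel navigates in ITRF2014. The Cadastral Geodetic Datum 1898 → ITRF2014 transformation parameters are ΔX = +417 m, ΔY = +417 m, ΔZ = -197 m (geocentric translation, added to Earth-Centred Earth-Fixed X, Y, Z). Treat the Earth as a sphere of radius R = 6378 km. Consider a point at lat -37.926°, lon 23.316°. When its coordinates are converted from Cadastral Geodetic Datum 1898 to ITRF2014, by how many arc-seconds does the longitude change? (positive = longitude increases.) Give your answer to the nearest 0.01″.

Δλ = 8.93″

sin φ = -0.614643, cos φ = 0.788805, sin λ = 0.395802, cos λ = 0.918336.
East component: ΔE = −sin λ·ΔX + cos λ·ΔY = −(0.395802)(417) + (0.918336)(417) = 217.90 m.
1° of latitude spans πR/180 = 111317 m; at latitude φ, 1° of longitude spans that × cos φ = 87807.5 m, so Δλ = 217.90 / 87807.5 × 3600 = 8.933″.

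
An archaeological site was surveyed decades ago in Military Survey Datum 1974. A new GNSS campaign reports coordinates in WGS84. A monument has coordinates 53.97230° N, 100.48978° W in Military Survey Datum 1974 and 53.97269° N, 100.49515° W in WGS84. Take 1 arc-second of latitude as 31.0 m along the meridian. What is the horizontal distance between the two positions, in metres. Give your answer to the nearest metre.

Δφ = 53.97269° − 53.97230° = +0.00039°; Δλ = -100.49515° − -100.48978° = -0.00537°.
1° of latitude = 3600 × 31.00 = 111600 m.
ΔN = Δφ × 111600 = 43.5 m; ΔE = Δλ × 111600 × cos(53.97230°) = -0.00537 × 111600 × 0.588176 = -352.5 m.
Distance = √(ΔE² + ΔN²) = √((-352.5)² + 43.5²) = 355.2 m.

355 m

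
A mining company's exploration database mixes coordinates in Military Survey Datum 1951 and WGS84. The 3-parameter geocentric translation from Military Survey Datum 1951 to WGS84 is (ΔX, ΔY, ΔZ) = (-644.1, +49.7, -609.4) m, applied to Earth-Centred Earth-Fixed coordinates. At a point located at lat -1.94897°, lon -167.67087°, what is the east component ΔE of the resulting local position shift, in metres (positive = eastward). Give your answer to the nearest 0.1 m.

At φ = -1.94897°, λ = -167.67087°: sin φ = -0.034009, cos φ = 0.999422, sin λ = -0.213527, cos λ = -0.976937.
ΔE = −sin λ·ΔX + cos λ·ΔY = −(-0.213527)·(-644.1) + (-0.976937)·(49.7) = -186.09 m.

ΔE = -186.1 m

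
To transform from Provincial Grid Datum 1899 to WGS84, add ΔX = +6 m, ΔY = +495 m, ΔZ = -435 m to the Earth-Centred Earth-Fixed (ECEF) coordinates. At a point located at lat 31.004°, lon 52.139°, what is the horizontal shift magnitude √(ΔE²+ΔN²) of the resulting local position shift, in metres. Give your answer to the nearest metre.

At φ = 31.004°, λ = 52.139°: sin φ = 0.515098, cos φ = 0.857131, sin λ = 0.789502, cos λ = 0.613748.
ΔE = −sin λ·ΔX + cos λ·ΔY = −(0.789502)·(6) + (0.613748)·(495) = 299.07 m.
ΔN = −sin φ cos λ·ΔX − sin φ sin λ·ΔY + cos φ·ΔZ = −(0.515098)(0.613748)(6) − (0.515098)(0.789502)(495) + (0.857131)(-435) = -576.05 m.
Horizontal magnitude = √(ΔE² + ΔN²) = √(299.07² + (-576.05)²) = 649.06 m.

649 m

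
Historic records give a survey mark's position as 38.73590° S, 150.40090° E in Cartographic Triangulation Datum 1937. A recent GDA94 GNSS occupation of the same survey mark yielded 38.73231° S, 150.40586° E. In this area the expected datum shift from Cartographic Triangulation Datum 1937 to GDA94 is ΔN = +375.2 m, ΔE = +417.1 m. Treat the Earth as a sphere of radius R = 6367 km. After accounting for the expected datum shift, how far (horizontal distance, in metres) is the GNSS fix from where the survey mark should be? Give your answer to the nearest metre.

27 m

Observed coordinate differences: Δφ = +0.00359°, Δλ = +0.00496°.
Converting to metres (1° lat = 111125 m, cos φ = 0.780038): observed ΔN = 398.9 m, observed ΔE = 429.9 m.
Subtracting the expected shift leaves a residual of 398.9 − (375.2) = 23.7 m north and 429.9 − (417.1) = 12.8 m east.
Residual distance = √(23.7² + 12.8²) = 27.0 m.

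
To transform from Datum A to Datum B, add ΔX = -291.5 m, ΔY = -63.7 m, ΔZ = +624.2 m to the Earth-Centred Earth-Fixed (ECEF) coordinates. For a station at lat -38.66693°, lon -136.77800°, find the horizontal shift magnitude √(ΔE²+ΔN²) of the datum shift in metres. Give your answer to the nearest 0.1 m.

The local east axis at (φ, λ) is (−sin λ, cos λ, 0), so ΔE = −sin(-136.77800°)·(-291.5) + cos(-136.77800°)·(-63.7) = -153.21 m.
The local north axis is (−sin φ cos λ, −sin φ sin λ, cos φ), giving ΔN = 132.717 + 27.256 + 487.370 = 647.34 m.
Horizontal magnitude = √(ΔE² + ΔN²) = √((-153.21)² + 647.34²) = 665.23 m.

665.2 m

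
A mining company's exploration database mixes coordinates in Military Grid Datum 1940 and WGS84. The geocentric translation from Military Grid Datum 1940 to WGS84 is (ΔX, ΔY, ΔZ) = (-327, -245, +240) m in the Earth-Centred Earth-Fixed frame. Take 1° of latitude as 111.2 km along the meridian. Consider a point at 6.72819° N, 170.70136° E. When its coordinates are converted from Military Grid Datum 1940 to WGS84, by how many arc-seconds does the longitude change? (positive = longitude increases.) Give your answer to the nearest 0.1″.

sin φ = 0.117159, cos φ = 0.993113, sin λ = 0.161580, cos λ = -0.986860.
East component: ΔE = −sin λ·ΔX + cos λ·ΔY = −(0.161580)(-327) + (-0.986860)(-245) = 294.62 m.
1° of latitude spans 111200 m; at latitude φ, 1° of longitude spans that × cos φ = 110434.2 m, so Δλ = 294.62 / 110434.2 × 3600 = 9.604″.

Δλ = 9.6″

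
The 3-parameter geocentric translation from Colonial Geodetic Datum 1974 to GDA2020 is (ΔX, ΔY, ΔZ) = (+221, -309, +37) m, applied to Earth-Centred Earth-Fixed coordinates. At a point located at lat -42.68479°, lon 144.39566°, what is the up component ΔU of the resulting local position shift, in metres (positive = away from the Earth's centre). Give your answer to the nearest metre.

ΔU = -289 m

The local up (radial) axis is (cos φ cos λ, cos φ sin λ, sin φ), giving ΔU = -132.086 − 132.240 − 25.085 = -289.41 m.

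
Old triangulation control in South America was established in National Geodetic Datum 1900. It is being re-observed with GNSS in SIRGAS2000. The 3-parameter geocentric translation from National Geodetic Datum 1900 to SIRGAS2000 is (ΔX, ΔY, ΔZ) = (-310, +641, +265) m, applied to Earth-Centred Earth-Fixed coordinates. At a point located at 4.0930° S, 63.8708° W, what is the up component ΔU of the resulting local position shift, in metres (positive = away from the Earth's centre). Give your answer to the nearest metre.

ΔU = -729 m

At φ = -4.0930°, λ = -63.8708°: sin φ = -0.071376, cos φ = 0.997450, sin λ = -0.897803, cos λ = 0.440397.
ΔU = cos φ cos λ·ΔX + cos φ sin λ·ΔY + sin φ·ΔZ = (0.997450)(0.440397)(-310) + (0.997450)(-0.897803)(641) + (-0.071376)(265) = -729.11 m.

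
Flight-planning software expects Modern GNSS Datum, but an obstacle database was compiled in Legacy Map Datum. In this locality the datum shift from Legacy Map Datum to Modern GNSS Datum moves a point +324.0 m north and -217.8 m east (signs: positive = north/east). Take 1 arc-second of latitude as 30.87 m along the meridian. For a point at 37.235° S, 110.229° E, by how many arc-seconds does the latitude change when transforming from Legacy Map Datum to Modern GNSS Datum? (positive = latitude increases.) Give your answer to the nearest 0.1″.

1″ of latitude = 30.87 m, so Δφ = 324.0 / 30.87 = 10.496″.

Δφ = 10.5″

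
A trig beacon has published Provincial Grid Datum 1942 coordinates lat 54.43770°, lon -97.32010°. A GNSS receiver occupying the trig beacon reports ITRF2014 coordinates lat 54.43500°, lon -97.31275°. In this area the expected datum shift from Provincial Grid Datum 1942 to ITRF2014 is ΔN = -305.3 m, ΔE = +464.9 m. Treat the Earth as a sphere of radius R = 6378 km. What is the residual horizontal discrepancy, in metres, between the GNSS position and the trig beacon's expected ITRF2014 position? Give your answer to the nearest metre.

12 m

Observed coordinate differences: Δφ = -0.00270°, Δλ = +0.00735°.
Converting to metres (1° lat = 111317 m, cos φ = 0.581588): observed ΔN = -300.6 m, observed ΔE = 475.8 m.
Subtracting the expected shift leaves a residual of -300.6 − (-305.3) = 4.7 m north and 475.8 − (464.9) = 10.9 m east.
Residual distance = √(4.7² + 10.9²) = 11.9 m.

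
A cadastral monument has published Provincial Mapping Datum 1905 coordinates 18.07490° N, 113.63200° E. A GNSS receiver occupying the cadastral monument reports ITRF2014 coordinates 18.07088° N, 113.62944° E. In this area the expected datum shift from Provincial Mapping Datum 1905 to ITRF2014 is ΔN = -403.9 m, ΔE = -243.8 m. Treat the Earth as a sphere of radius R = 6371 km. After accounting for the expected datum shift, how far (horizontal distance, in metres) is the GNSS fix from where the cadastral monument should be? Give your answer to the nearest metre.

51 m

Observed coordinate differences: Δφ = -0.00402°, Δλ = -0.00256°.
Converting to metres (1° lat = 111195 m, cos φ = 0.950652): observed ΔN = -447.0 m, observed ΔE = -270.6 m.
Subtracting the expected shift leaves a residual of -447.0 − (-403.9) = -43.1 m north and -270.6 − (-243.8) = -26.8 m east.
Residual distance = √((-43.1)² + (-26.8)²) = 50.8 m.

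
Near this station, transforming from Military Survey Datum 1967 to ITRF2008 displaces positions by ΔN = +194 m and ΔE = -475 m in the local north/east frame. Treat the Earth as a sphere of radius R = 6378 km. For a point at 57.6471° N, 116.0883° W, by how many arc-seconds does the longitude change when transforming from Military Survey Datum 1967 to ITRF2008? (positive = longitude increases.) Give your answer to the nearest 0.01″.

At latitude 57.6471°, cos φ = 0.535133.
One radian of longitude at latitude φ spans R cos φ, so Δλ = ΔE / (R cos φ) = -475.0 / (6378000 × 0.535133) = -1.3917e-04 rad = -28.706″.

Δλ = -28.71″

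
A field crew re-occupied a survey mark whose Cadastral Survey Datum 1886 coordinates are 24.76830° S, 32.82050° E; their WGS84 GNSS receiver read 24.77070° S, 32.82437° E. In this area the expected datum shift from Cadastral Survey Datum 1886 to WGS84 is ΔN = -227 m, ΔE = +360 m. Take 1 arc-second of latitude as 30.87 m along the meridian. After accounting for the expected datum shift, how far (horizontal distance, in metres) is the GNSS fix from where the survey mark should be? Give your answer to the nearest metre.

50 m

Observed coordinate differences: Δφ = -0.00240°, Δλ = +0.00387°.
Converting to metres (1° lat = 111132 m, cos φ = 0.908009): observed ΔN = -266.7 m, observed ΔE = 390.5 m.
Subtracting the expected shift leaves a residual of -266.7 − (-227) = -39.7 m north and 390.5 − (360) = 30.5 m east.
Residual distance = √((-39.7)² + 30.5²) = 50.1 m.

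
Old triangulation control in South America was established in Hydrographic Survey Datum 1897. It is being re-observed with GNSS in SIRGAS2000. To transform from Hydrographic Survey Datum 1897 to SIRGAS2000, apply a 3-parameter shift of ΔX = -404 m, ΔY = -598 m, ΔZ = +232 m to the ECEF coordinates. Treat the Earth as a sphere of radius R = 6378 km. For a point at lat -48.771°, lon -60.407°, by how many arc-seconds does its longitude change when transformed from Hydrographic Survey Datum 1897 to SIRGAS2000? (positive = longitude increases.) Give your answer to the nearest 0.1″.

Δλ = -31.7″

sin φ = -0.752081, cos φ = 0.659070, sin λ = -0.869555, cos λ = 0.493836.
East component: ΔE = −sin λ·ΔX + cos λ·ΔY = −(-0.869555)(-404) + (0.493836)(-598) = -646.61 m.
1° of latitude spans πR/180 = 111317 m; at latitude φ, 1° of longitude spans that × cos φ = 73365.8 m, so Δλ = -646.61 / 73365.8 × 3600 = -31.729″.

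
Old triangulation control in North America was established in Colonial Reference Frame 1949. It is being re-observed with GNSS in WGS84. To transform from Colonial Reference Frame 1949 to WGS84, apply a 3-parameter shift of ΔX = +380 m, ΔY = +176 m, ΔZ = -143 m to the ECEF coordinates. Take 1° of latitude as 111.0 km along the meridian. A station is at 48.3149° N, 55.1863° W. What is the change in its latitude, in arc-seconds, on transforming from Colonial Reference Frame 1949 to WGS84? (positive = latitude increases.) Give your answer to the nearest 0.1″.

sin φ = 0.746811, cos φ = 0.665036, sin λ = -0.821013, cos λ = 0.570910.
North component: ΔN = −sin φ cos λ·ΔX − sin φ sin λ·ΔY + cos φ·ΔZ = −(0.746811)(0.570910)(380) − (0.746811)(-0.821013)(176) + (0.665036)(-143) = -149.20 m.
1° of latitude spans 111000 m, so Δφ = -149.20 / 111000 × 3600 = -4.839″.

Δφ = -4.8″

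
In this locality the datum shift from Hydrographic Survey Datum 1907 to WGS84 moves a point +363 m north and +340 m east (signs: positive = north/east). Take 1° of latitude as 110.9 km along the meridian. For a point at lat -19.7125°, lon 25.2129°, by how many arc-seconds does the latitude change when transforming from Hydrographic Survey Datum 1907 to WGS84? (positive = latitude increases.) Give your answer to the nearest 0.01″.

1° of latitude = 110.9 km, so Δφ = 363.0 / 110900 = 0.0032732° = 11.784″.

Δφ = 11.78″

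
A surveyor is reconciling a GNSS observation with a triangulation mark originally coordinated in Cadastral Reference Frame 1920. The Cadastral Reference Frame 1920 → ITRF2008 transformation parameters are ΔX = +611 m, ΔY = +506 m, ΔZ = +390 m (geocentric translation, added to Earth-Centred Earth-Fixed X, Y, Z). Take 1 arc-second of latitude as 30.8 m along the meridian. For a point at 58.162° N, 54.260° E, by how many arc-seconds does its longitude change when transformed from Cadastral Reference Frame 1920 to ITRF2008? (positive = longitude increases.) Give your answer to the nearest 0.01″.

Δλ = -12.33″

sin φ = 0.849543, cos φ = 0.527519, sin λ = 0.811676, cos λ = 0.584108.
East component: ΔE = −sin λ·ΔX + cos λ·ΔY = −(0.811676)(611) + (0.584108)(506) = -200.38 m.
1° of latitude spans 3600 × 30.80 = 110880 m; at latitude φ, 1° of longitude spans that × cos φ = 58491.3 m, so Δλ = -200.38 / 58491.3 × 3600 = -12.333″.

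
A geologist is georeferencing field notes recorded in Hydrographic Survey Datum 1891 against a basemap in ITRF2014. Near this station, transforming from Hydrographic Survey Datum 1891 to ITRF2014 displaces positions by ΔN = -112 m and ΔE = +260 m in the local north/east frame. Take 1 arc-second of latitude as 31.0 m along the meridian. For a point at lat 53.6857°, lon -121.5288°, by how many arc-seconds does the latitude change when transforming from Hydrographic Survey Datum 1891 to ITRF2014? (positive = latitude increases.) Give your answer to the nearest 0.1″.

Δφ = -3.6″

1″ of latitude = 31.00 m, so Δφ = -112.0 / 31.00 = -3.613″.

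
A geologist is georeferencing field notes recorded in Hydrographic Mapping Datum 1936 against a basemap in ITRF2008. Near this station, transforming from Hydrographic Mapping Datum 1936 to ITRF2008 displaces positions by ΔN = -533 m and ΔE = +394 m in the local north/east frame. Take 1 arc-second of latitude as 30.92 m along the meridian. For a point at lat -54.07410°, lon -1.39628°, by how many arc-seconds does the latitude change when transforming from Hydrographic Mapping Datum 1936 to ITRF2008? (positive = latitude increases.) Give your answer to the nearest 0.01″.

Δφ = -17.24″

1″ of latitude = 30.92 m, so Δφ = -533.0 / 30.92 = -17.238″.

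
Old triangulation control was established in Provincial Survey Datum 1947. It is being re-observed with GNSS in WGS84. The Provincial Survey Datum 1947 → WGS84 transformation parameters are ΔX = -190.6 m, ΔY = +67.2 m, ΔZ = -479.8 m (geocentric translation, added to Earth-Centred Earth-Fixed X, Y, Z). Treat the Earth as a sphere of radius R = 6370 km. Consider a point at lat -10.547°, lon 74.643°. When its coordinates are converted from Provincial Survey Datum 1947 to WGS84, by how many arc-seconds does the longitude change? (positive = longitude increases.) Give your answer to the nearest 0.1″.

Δλ = 6.6″

sin φ = -0.183042, cos φ = 0.983105, sin λ = 0.964294, cos λ = 0.264832.
East component: ΔE = −sin λ·ΔX + cos λ·ΔY = −(0.964294)(-190.6) + (0.264832)(67.2) = 201.59 m.
1° of latitude spans πR/180 = 111177 m; at latitude φ, 1° of longitude spans that × cos φ = 109299.1 m, so Δλ = 201.59 / 109299.1 × 3600 = 6.640″.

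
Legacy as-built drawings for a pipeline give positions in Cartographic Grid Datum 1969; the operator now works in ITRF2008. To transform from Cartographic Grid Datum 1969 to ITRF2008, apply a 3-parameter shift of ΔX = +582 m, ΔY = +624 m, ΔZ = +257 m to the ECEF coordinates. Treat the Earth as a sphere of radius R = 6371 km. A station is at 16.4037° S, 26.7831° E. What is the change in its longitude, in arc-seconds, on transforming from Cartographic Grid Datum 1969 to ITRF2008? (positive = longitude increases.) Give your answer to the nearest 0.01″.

sin φ = -0.282403, cos φ = 0.959296, sin λ = 0.450614, cos λ = 0.892719.
East component: ΔE = −sin λ·ΔX + cos λ·ΔY = −(0.450614)(582) + (0.892719)(624) = 294.80 m.
1° of latitude spans πR/180 = 111195 m; at latitude φ, 1° of longitude spans that × cos φ = 106668.8 m, so Δλ = 294.80 / 106668.8 × 3600 = 9.949″.

Δλ = 9.95″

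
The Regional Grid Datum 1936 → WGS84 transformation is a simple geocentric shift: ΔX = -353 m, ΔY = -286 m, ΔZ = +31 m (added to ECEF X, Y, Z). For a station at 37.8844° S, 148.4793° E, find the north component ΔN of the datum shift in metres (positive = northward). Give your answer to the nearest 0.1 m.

The local north axis is (−sin φ cos λ, −sin φ sin λ, cos φ), giving ΔN = 184.783 − 91.817 + 24.467 = 117.43 m.

ΔN = 117.4 m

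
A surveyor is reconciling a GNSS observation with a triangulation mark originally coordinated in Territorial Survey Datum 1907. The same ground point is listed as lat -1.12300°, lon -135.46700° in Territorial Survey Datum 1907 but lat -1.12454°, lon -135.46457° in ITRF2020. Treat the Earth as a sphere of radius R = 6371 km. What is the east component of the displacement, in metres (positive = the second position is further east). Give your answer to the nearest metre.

ΔE = 270 m

Δφ = -1.12454° − -1.12300° = -0.00154°; Δλ = -135.46457° − -135.46700° = +0.00243°.
1° along a meridian = πR/180 = 111195 m.
ΔN = Δφ × 111195 = -171.2 m; ΔE = Δλ × 111195 × cos(-1.12300°) = +0.00243 × 111195 × 0.999808 = 270.2 m.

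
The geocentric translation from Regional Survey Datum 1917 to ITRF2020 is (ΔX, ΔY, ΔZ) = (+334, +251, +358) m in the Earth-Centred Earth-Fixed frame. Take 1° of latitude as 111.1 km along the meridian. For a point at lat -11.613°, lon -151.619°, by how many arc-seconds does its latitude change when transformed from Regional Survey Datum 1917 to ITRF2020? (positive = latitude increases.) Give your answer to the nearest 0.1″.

sin φ = -0.201300, cos φ = 0.979530, sin λ = -0.475332, cos λ = -0.879806.
North component: ΔN = −sin φ cos λ·ΔX − sin φ sin λ·ΔY + cos φ·ΔZ = −(-0.201300)(-0.879806)(334) − (-0.201300)(-0.475332)(251) + (0.979530)(358) = 267.50 m.
1° of latitude spans 111100 m, so Δφ = 267.50 / 111100 × 3600 = 8.668″.

Δφ = 8.7″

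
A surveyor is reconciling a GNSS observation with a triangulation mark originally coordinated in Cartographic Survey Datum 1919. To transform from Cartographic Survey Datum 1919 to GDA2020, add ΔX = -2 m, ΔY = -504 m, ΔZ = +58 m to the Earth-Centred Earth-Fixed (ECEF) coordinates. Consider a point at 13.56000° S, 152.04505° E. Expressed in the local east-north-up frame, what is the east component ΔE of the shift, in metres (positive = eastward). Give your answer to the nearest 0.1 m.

At φ = -13.56000°, λ = 152.04505°: sin φ = -0.234463, cos φ = 0.972125, sin λ = 0.468777, cos λ = -0.883316.
ΔE = −sin λ·ΔX + cos λ·ΔY = −(0.468777)·(-2) + (-0.883316)·(-504) = 446.13 m.

ΔE = 446.1 m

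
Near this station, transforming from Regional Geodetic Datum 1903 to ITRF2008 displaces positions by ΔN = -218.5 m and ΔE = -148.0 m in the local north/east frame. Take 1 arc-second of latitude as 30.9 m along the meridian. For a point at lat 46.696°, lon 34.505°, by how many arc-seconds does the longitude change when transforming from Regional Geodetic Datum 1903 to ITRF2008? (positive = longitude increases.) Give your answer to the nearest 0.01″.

At latitude 46.696°, cos φ = 0.685869.
1″ of longitude at this latitude = 30.90 × cos φ = 21.1934 m, so Δλ = -148.0 / 21.1934 = -6.983″.

Δλ = -6.98″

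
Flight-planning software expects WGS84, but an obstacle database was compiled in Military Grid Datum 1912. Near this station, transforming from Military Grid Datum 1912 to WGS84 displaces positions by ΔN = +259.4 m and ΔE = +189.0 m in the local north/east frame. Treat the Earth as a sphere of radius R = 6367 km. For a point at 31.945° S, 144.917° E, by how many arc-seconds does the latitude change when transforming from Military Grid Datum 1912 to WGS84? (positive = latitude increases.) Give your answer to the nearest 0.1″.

Δφ = 8.4″

On a sphere of radius R, 1 rad of latitude = R, so Δφ = ΔN / R = 259.4 / 6367000 = 4.0741e-05 rad = 8.404″.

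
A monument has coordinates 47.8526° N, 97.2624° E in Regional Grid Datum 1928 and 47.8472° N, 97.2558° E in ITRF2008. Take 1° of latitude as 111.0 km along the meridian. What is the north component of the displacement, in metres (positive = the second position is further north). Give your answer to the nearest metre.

Δφ = 47.8472° − 47.8526° = -0.0054°; Δλ = 97.2558° − 97.2624° = -0.0066°.
ΔN = Δφ × 111000 = -599.4 m; ΔE = Δλ × 111000 × cos(47.8526°) = -0.0066 × 111000 × 0.671040 = -491.6 m.

ΔN = -599 m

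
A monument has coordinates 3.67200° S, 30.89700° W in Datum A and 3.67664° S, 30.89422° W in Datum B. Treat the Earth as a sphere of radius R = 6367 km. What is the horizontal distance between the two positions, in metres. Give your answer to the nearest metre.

Δφ = -3.67664° − -3.67200° = -0.00464°; Δλ = -30.89422° − -30.89700° = +0.00278°.
1° along a meridian = πR/180 = 111125 m.
ΔN = Δφ × 111125 = -515.6 m; ΔE = Δλ × 111125 × cos(-3.67200°) = +0.00278 × 111125 × 0.997947 = 308.3 m.
Distance = √(ΔE² + ΔN²) = √(308.3² + (-515.6)²) = 600.8 m.

601 m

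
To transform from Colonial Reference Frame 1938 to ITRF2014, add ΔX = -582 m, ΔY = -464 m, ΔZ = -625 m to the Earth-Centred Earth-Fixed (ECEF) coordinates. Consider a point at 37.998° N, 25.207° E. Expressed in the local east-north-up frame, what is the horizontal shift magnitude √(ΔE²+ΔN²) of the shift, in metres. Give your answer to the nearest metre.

178 m

The local east axis at (φ, λ) is (−sin λ, cos λ, 0), so ΔE = −sin(25.207°)·(-582) + cos(25.207°)·(-464) = -171.95 m.
The local north axis is (−sin φ cos λ, −sin φ sin λ, cos φ), giving ΔN = 324.180 + 121.657 − 492.520 = -46.68 m.
Horizontal magnitude = √(ΔE² + ΔN²) = √((-171.95)² + (-46.68)²) = 178.17 m.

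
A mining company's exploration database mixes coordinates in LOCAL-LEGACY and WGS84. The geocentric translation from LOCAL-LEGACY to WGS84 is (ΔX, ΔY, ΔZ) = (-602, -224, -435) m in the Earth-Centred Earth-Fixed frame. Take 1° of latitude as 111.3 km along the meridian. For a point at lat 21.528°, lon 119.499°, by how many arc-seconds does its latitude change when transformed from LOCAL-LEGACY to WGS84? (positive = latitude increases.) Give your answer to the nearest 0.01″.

sin φ = 0.366956, cos φ = 0.930238, sin λ = 0.870364, cos λ = -0.492408.
North component: ΔN = −sin φ cos λ·ΔX − sin φ sin λ·ΔY + cos φ·ΔZ = −(0.366956)(-0.492408)(-602) − (0.366956)(0.870364)(-224) + (0.930238)(-435) = -441.89 m.
1° of latitude spans 111300 m, so Δφ = -441.89 / 111300 × 3600 = -14.293″.

Δφ = -14.29″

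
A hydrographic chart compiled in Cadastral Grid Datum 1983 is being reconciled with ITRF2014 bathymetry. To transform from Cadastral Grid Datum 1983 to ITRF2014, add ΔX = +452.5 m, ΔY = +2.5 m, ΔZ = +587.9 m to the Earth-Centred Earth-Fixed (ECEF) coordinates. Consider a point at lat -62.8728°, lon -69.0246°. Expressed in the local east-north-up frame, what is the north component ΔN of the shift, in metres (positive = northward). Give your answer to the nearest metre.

ΔN = 410 m

The local north axis is (−sin φ cos λ, −sin φ sin λ, cos φ), giving ΔN = 144.162 − 2.078 + 268.063 = 410.15 m.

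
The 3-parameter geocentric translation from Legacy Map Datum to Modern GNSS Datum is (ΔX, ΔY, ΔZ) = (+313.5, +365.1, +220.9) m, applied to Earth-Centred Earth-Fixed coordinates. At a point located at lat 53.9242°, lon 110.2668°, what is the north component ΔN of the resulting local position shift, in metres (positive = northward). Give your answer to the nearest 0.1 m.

The local north axis is (−sin φ cos λ, −sin φ sin λ, cos φ), giving ΔN = 87.770 − 276.819 + 130.078 = -58.97 m.

ΔN = -59.0 m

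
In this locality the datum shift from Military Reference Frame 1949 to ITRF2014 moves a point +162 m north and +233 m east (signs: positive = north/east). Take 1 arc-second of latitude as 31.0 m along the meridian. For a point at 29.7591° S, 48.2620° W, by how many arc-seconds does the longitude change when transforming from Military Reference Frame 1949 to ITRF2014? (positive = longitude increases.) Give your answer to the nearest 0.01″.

At latitude -29.7591°, cos φ = 0.868120.
1″ of longitude at this latitude = 31.00 × cos φ = 26.9117 m, so Δλ = 233.0 / 26.9117 = 8.658″.

Δλ = 8.66″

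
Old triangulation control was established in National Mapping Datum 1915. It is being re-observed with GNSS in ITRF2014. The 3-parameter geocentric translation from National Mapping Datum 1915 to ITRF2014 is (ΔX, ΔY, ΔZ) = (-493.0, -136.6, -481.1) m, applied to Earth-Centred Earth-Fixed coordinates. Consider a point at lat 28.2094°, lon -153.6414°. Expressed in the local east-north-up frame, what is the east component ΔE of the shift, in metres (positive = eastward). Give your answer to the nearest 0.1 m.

At φ = 28.2094°, λ = -153.6414°: sin φ = 0.472695, cos φ = 0.881226, sin λ = -0.443988, cos λ = -0.896033.
ΔE = −sin λ·ΔX + cos λ·ΔY = −(-0.443988)·(-493.0) + (-0.896033)·(-136.6) = -96.49 m.

ΔE = -96.5 m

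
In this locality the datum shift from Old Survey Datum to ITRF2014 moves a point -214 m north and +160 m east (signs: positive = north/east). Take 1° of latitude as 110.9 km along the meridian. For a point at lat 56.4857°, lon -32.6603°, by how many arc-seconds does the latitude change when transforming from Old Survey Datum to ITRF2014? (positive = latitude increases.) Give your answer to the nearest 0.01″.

Δφ = -6.95″

1° of latitude = 110.9 km, so Δφ = -214.0 / 110900 = -0.0019297° = -6.947″.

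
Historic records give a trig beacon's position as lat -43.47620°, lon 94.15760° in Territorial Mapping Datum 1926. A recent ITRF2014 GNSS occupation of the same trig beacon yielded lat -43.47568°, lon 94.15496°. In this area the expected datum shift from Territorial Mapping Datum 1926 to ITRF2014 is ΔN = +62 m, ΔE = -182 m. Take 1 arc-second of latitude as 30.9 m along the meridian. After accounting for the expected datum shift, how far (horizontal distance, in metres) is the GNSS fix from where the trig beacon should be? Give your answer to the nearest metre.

31 m

Observed coordinate differences: Δφ = +0.00052°, Δλ = -0.00264°.
Converting to metres (1° lat = 111240 m, cos φ = 0.725660): observed ΔN = 57.8 m, observed ΔE = -213.1 m.
Subtracting the expected shift leaves a residual of 57.8 − (62) = -4.2 m north and -213.1 − (-182) = -31.1 m east.
Residual distance = √((-4.2)² + (-31.1)²) = 31.4 m.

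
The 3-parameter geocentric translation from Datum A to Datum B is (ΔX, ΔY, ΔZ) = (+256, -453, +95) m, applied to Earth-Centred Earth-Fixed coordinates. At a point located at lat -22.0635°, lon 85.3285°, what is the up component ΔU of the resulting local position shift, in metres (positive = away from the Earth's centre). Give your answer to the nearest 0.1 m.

The local up (radial) axis is (cos φ cos λ, cos φ sin λ, sin φ), giving ΔU = 19.323 − 418.431 − 35.685 = -434.79 m.

ΔU = -434.8 m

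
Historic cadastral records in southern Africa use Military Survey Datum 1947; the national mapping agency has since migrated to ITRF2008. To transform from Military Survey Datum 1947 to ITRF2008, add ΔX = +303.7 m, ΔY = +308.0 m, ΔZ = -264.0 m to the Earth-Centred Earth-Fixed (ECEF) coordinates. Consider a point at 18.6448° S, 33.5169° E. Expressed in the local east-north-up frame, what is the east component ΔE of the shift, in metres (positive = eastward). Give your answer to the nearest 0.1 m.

At φ = -18.6448°, λ = 33.5169°: sin φ = -0.319700, cos φ = 0.947519, sin λ = 0.552183, cos λ = 0.833723.
ΔE = −sin λ·ΔX + cos λ·ΔY = −(0.552183)·(303.7) + (0.833723)·(308.0) = 89.09 m.

ΔE = 89.1 m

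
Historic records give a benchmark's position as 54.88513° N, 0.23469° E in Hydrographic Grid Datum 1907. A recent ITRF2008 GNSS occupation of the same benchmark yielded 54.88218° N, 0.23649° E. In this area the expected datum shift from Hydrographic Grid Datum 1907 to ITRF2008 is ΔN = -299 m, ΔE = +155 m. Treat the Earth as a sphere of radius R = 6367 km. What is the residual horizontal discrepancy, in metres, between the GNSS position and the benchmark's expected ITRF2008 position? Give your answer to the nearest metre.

Observed coordinate differences: Δφ = -0.00295°, Δλ = +0.00180°.
Converting to metres (1° lat = 111125 m, cos φ = 0.575218): observed ΔN = -327.8 m, observed ΔE = 115.1 m.
Subtracting the expected shift leaves a residual of -327.8 − (-299) = -28.8 m north and 115.1 − (155) = -39.9 m east.
Residual distance = √((-28.8)² + (-39.9)²) = 49.3 m.

49 m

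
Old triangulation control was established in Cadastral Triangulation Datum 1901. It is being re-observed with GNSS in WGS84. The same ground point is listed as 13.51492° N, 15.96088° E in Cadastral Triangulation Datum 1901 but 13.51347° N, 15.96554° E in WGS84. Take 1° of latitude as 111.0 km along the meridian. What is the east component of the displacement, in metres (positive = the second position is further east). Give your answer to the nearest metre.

Δφ = 13.51347° − 13.51492° = -0.00145°; Δλ = 15.96554° − 15.96088° = +0.00466°.
ΔN = Δφ × 111000 = -161.0 m; ΔE = Δλ × 111000 × cos(13.51492°) = +0.00466 × 111000 × 0.972309 = 502.9 m.

ΔE = 503 m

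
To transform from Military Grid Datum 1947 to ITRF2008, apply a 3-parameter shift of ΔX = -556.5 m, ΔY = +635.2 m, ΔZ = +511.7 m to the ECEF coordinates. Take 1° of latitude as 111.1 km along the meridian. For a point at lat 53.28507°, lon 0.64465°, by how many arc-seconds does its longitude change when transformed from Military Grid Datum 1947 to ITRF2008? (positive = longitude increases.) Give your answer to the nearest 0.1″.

sin φ = 0.801620, cos φ = 0.597834, sin λ = 0.011251, cos λ = 0.999937.
East component: ΔE = −sin λ·ΔX + cos λ·ΔY = −(0.011251)(-556.5) + (0.999937)(635.2) = 641.42 m.
1° of latitude spans 111100 m; at latitude φ, 1° of longitude spans that × cos φ = 66419.4 m, so Δλ = 641.42 / 66419.4 × 3600 = 34.766″.

Δλ = 34.8″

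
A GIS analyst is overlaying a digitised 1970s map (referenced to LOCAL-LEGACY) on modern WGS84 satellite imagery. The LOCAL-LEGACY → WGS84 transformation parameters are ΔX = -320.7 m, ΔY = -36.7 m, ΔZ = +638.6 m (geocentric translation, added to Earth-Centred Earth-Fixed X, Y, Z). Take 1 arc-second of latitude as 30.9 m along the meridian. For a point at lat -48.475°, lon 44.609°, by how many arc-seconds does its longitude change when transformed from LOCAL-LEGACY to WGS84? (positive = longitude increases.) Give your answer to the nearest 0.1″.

Δλ = 9.7″

sin φ = -0.748667, cos φ = 0.662947, sin λ = 0.702265, cos λ = 0.711916.
East component: ΔE = −sin λ·ΔX + cos λ·ΔY = −(0.702265)(-320.7) + (0.711916)(-36.7) = 199.09 m.
1° of latitude spans 3600 × 30.90 = 111240 m; at latitude φ, 1° of longitude spans that × cos φ = 73746.2 m, so Δλ = 199.09 / 73746.2 × 3600 = 9.719″.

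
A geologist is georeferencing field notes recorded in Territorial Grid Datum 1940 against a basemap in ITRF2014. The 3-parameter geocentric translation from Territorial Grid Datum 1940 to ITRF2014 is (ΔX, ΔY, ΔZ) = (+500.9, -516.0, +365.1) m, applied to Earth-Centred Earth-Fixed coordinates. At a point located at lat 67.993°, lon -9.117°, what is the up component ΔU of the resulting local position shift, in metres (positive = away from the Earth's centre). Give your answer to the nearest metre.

The local up (radial) axis is (cos φ cos λ, cos φ sin λ, sin φ), giving ΔU = 185.326 + 30.637 + 338.498 = 554.46 m.

ΔU = 554 m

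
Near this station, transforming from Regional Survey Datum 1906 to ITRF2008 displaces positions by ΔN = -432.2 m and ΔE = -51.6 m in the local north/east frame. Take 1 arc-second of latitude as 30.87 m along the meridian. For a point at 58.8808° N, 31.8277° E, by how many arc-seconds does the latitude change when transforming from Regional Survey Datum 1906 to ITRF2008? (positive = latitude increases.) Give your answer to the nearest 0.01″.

Δφ = -14.00″

1″ of latitude = 30.87 m, so Δφ = -432.2 / 30.87 = -14.001″.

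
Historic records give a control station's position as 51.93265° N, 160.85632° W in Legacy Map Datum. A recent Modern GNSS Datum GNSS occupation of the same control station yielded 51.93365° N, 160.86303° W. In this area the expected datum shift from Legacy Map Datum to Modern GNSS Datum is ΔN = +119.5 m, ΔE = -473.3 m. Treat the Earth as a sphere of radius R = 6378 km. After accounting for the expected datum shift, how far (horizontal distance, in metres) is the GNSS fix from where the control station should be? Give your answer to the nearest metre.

Observed coordinate differences: Δφ = +0.00100°, Δλ = -0.00671°.
Converting to metres (1° lat = 111317 m, cos φ = 0.616587): observed ΔN = 111.3 m, observed ΔE = -460.6 m.
Subtracting the expected shift leaves a residual of 111.3 − (119.5) = -8.2 m north and -460.6 − (-473.3) = 12.7 m east.
Residual distance = √((-8.2)² + 12.7²) = 15.1 m.

15 m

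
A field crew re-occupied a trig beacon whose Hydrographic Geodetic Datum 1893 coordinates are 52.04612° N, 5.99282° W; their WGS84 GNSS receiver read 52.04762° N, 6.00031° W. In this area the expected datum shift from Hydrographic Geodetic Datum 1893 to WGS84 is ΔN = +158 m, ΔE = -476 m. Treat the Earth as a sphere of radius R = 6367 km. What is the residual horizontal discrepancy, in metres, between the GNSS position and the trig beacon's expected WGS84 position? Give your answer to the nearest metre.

Observed coordinate differences: Δφ = +0.00150°, Δλ = -0.00749°.
Converting to metres (1° lat = 111125 m, cos φ = 0.615027): observed ΔN = 166.7 m, observed ΔE = -511.9 m.
Subtracting the expected shift leaves a residual of 166.7 − (158) = 8.7 m north and -511.9 − (-476) = -35.9 m east.
Residual distance = √(8.7² + (-35.9)²) = 36.9 m.

37 m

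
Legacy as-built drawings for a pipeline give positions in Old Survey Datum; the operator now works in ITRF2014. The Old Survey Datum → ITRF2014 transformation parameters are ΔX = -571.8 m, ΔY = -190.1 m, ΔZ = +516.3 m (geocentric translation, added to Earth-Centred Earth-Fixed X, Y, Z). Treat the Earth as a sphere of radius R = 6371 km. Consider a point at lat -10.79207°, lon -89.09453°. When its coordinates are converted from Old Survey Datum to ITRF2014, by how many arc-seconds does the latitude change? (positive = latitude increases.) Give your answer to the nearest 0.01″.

Δφ = 17.52″

sin φ = -0.187245, cos φ = 0.982313, sin λ = -0.999875, cos λ = 0.015803.
North component: ΔN = −sin φ cos λ·ΔX − sin φ sin λ·ΔY + cos φ·ΔZ = −(-0.187245)(0.015803)(-571.8) − (-0.187245)(-0.999875)(-190.1) + (0.982313)(516.3) = 541.07 m.
1° of latitude spans πR/180 = 111195 m, so Δφ = 541.07 / 111195 × 3600 = 17.517″.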